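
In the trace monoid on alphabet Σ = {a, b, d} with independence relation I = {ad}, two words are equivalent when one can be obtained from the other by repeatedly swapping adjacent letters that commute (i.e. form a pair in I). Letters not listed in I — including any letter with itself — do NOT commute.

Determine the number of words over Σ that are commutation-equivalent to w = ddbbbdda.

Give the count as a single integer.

3

drop 0:d onto floor
drop 1:d onto {0:d}
drop 2:b onto {1:d}
drop 3:b onto {2:b}
drop 4:b onto {3:b}
drop 5:d onto {4:b}
drop 6:d onto {5:d}
drop 7:a onto {4:b}
ground layer = {0:d}
drop-orders for the pieces not yet dropped (sum over which currently-grounded one goes next):
  1 to go: {6} 1  {7} 1
  2 to go: {5,6} 1  {6,7} 2
  3 to go: {5,6,7} 3
  4 to go: {4,5,6,7} 3
  5 to go: {3,4,5,6,7} 3
  6 to go: {2,3,4,5,6,7} 3
  if 0:d drops first: 3 orders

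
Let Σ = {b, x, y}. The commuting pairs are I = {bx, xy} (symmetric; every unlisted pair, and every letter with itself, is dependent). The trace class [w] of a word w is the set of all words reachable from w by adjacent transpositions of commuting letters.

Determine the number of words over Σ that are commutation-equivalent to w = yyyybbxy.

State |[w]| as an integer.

drop 0:y onto floor
drop 1:y onto {0:y}
drop 2:y onto {1:y}
drop 3:y onto {2:y}
drop 4:b onto {3:y}
drop 5:b onto {4:b}
drop 6:x onto floor
drop 7:y onto {5:b}
ground layer = {0:y, 6:x}
drop-orders for the pieces not yet dropped (sum over which currently-grounded one goes next):
  1 to go: {6} 1  {7} 1
  2 to go: {5,7} 1  {6,7} 2
  3 to go: {4,5,7} 1  {5,6,7} 3
  4 to go: {3,4,5,7} 1  {4,5,6,7} 4
  5 to go: {2,3,4,5,7} 1  {3,4,5,6,7} 5
  6 to go: {1,2,3,4,5,7} 1  {2,3,4,5,6,7} 6
  if 0:y drops first: 7 orders
  if 6:x drops first: 1 orders
heap linearizations: 8

8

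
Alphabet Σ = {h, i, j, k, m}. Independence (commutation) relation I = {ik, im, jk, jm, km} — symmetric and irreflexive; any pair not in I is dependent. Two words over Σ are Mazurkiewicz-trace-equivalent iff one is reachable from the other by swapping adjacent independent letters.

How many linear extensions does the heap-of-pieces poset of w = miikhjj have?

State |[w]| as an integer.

12

#0=m has no predecessor
#1=i has no predecessor
#2=i depends on [1:i]
#3=k has no predecessor
#4=h depends on [0:m, 2:i, 3:k]
#5=j depends on [4:h]
#6=j depends on [5:j]
sources: [0:m, 1:i, 3:k]
N(rest) = Σ N(rest − s) over sources s of rest; N(one piece) = 1:
  size 1 → [6]=1
  size 2 → [5,6]=1
  size 3 → [4,5,6]=1
  size 4 → [0,4,5,6]=1  [2,4,5,6]=1  [3,4,5,6]=1
  size 5 → [0,2,4,5,6]=2  [0,3,4,5,6]=2  [1,2,4,5,6]=1  [2,3,4,5,6]=2
  first=0(m) contributes 3
  first=1(i) contributes 6
  first=3(k) contributes 3
|[w]| = 12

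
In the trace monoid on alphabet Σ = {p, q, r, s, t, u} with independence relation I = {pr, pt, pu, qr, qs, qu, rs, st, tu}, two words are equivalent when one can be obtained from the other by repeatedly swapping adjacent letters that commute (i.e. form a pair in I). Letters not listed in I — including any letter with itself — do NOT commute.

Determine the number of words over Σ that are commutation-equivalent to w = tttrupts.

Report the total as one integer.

drop 0:t onto floor
drop 1:t onto {0:t}
drop 2:t onto {1:t}
drop 3:r onto {2:t}
drop 4:u onto {3:r}
drop 5:p onto floor
drop 6:t onto {3:r}
drop 7:s onto {4:u, 5:p}
ground layer = {0:t, 5:p}
drop-orders for the pieces not yet dropped (sum over which currently-grounded one goes next):
  1 to go: {6} 1  {7} 1
  2 to go: {4,7} 1  {5,7} 1  {6,7} 2
  3 to go: {4,5,7} 2  {4,6,7} 3  {5,6,7} 3
  4 to go: {3,4,6,7} 3  {4,5,6,7} 8
  5 to go: {2,3,4,6,7} 3  {3,4,5,6,7} 11
  6 to go: {1,2,3,4,6,7} 3  {2,3,4,5,6,7} 14
  if 0:t drops first: 17 orders
  if 5:p drops first: 3 orders
heap linearizations: 20

20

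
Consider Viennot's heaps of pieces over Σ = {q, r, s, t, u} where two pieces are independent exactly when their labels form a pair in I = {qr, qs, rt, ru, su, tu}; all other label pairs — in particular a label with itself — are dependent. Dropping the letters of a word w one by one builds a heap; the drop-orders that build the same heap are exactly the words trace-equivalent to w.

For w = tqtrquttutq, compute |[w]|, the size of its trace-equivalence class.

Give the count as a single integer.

110

drop 0:t onto floor
drop 1:q onto {0:t}
drop 2:t onto {1:q}
drop 3:r onto floor
drop 4:q onto {2:t}
drop 5:u onto {4:q}
drop 6:t onto {4:q}
drop 7:t onto {6:t}
drop 8:u onto {5:u}
drop 9:t onto {7:t}
drop 10:q onto {8:u, 9:t}
ground layer = {0:t, 3:r}
drop-orders for the pieces not yet dropped (sum over which currently-grounded one goes next):
  1 to go: {3} 1  {10} 1
  2 to go: {3,10} 2  {8,10} 1  {9,10} 1
  3 to go: {3,8,10} 3  {3,9,10} 3  {5,8,10} 1  {7,9,10} 1  {8,9,10} 2
  4 to go: {3,5,8,10} 4  {3,7,9,10} 4  {3,8,9,10} 8  {5,8,9,10} 3  {6,7,9,10} 1  {7,8,9,10} 3
  5 to go: {3,5,8,9,10} 15  {3,6,7,9,10} 5  {3,7,8,9,10} 15  {5,7,8,9,10} 6  {6,7,8,9,10} 4
  6 to go: {3,5,7,8,9,10} 36  {3,6,7,8,9,10} 24  {5,6,7,8,9,10} 10
  7 to go: {3,5,6,7,8,9,10} 70  {4,5,6,7,8,9,10} 10
  8 to go: {2,4,5,6,7,8,9,10} 10  {3,4,5,6,7,8,9,10} 80
  9 to go: {1,2,4,5,6,7,8,9,10} 10  {2,3,4,5,6,7,8,9,10} 90
  if 0:t drops first: 100 orders
  if 3:r drops first: 10 orders
heap linearizations: 110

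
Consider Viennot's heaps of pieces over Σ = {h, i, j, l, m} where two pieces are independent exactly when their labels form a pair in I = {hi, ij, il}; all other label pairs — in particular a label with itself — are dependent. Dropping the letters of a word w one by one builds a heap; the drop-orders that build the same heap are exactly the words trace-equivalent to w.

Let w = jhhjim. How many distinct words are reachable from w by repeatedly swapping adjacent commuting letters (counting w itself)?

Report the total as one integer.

5

piece 0:j — minimal
piece 1:h rests on {0:j}
piece 2:h rests on {1:h}
piece 3:j rests on {2:h}
piece 4:i — minimal
piece 5:m rests on {3:j, 4:i}
minimal pieces: {0:j, 4:i}
ways to finish when only these pieces remain (= sum over removing one remaining piece with nothing left below it):
  1 left: {5}→1
  2 left: {3,5}→1  {4,5}→1
  3 left: {2,3,5}→1  {3,4,5}→2
  4 left: {1,2,3,5}→1  {2,3,4,5}→3
  placing 0:j first → 4 extensions
  placing 4:i first → 1 extensions
total linear extensions = 5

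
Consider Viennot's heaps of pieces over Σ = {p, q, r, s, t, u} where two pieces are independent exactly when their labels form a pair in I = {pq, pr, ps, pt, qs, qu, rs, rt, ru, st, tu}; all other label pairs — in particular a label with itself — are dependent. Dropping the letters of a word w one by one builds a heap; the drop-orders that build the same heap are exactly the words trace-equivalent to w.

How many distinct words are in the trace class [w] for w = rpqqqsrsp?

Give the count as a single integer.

#0=r has no predecessor
#1=p has no predecessor
#2=q depends on [0:r]
#3=q depends on [2:q]
#4=q depends on [3:q]
#5=s has no predecessor
#6=r depends on [4:q]
#7=s depends on [5:s]
#8=p depends on [1:p]
sources: [0:r, 1:p, 5:s]
N(rest) = Σ N(rest − s) over sources s of rest; N(one piece) = 1:
  size 1 → [6]=1  [7]=1  [8]=1
  size 2 → [1,8]=1  [4,6]=1  [5,7]=1  [6,7]=2  [6,8]=2  [7,8]=2
  size 3 → [1,6,8]=3  [1,7,8]=3  [3,4,6]=1  [4,6,7]=3  [4,6,8]=3  [5,6,7]=3  [5,7,8]=3  [6,7,8]=6
  size 4 → [1,4,6,8]=6  [1,5,7,8]=6  [1,6,7,8]=12  [2,3,4,6]=1  [3,4,6,7]=4  [3,4,6,8]=4  [4,5,6,7]=6  [4,6,7,8]=12  [5,6,7,8]=12
  size 5 → [0,2,3,4,6]=1  [1,3,4,6,8]=10  [1,4,6,7,8]=30  [1,5,6,7,8]=30  [2,3,4,6,7]=5  [2,3,4,6,8]=5  [3,4,5,6,7]=10  [3,4,6,7,8]=20  [4,5,6,7,8]=30
  size 6 → [0,2,3,4,6,7]=6  [0,2,3,4,6,8]=6  [1,2,3,4,6,8]=15  [1,3,4,6,7,8]=60  [1,4,5,6,7,8]=90  [2,3,4,5,6,7]=15  [2,3,4,6,7,8]=30  [3,4,5,6,7,8]=60
  size 7 → [0,1,2,3,4,6,8]=21  [0,2,3,4,5,6,7]=21  [0,2,3,4,6,7,8]=42  [1,2,3,4,6,7,8]=105  [1,3,4,5,6,7,8]=210  [2,3,4,5,6,7,8]=105
  first=0(r) contributes 420
  first=1(p) contributes 168
  first=5(s) contributes 168
|[w]| = 756

756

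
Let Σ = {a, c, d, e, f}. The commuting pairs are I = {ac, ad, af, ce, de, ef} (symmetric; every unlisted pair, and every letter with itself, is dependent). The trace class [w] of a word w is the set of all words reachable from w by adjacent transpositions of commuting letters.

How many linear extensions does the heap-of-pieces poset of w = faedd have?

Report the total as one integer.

0(f) covers ∅
1(a) covers ∅
2(e) covers 1:a
3(d) covers 0:f
4(d) covers 3:d
floor of heap: 0:f, 1:a
completions by unplaced set U, small U first (add the entries for U minus each lowest piece of U):
  |U|=1: {2}:1  {4}:1
  |U|=2: {1,2}:1  {2,4}:2  {3,4}:1
  |U|=3: {0,3,4}:1  {1,2,4}:3  {2,3,4}:3
  start at 0(f): 6
  start at 1(a): 4
sum over floor = 10

10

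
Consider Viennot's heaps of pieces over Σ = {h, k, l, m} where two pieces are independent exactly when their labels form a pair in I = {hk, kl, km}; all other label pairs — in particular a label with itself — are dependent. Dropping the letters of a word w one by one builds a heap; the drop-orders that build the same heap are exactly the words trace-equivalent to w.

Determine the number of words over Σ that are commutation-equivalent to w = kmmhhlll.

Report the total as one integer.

drop 0:k onto floor
drop 1:m onto floor
drop 2:m onto {1:m}
drop 3:h onto {2:m}
drop 4:h onto {3:h}
drop 5:l onto {4:h}
drop 6:l onto {5:l}
drop 7:l onto {6:l}
ground layer = {0:k, 1:m}
drop-orders for the pieces not yet dropped (sum over which currently-grounded one goes next):
  1 to go: {0} 1  {7} 1
  2 to go: {0,7} 2  {6,7} 1
  3 to go: {0,6,7} 3  {5,6,7} 1
  4 to go: {0,5,6,7} 4  {4,5,6,7} 1
  5 to go: {0,4,5,6,7} 5  {3,4,5,6,7} 1
  6 to go: {0,3,4,5,6,7} 6  {2,3,4,5,6,7} 1
  if 0:k drops first: 1 orders
  if 1:m drops first: 7 orders
heap linearizations: 8

8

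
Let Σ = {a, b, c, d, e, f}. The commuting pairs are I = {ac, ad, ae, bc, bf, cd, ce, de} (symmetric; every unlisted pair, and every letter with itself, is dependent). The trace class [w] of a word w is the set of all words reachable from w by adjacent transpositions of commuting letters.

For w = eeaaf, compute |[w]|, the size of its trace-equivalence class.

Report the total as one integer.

6

piece 0:e — minimal
piece 1:e rests on {0:e}
piece 2:a — minimal
piece 3:a rests on {2:a}
piece 4:f rests on {1:e, 3:a}
minimal pieces: {0:e, 2:a}
ways to finish when only these pieces remain (= sum over removing one remaining piece with nothing left below it):
  1 left: {4}→1
  2 left: {1,4}→1  {3,4}→1
  3 left: {0,1,4}→1  {1,3,4}→2  {2,3,4}→1
  placing 0:e first → 3 extensions
  placing 2:a first → 3 extensions
total linear extensions = 6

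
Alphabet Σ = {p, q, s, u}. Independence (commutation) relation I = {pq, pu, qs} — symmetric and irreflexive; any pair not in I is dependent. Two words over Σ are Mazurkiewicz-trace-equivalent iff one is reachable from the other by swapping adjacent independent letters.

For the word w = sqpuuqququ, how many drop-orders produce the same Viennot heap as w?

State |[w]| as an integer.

#0=s has no predecessor
#1=q has no predecessor
#2=p depends on [0:s]
#3=u depends on [0:s, 1:q]
#4=u depends on [3:u]
#5=q depends on [4:u]
#6=q depends on [5:q]
#7=u depends on [6:q]
#8=q depends on [7:u]
#9=u depends on [8:q]
sources: [0:s, 1:q]
N(rest) = Σ N(rest − s) over sources s of rest; N(one piece) = 1:
  size 1 → [2]=1  [9]=1
  size 2 → [2,9]=2  [8,9]=1
  size 3 → [2,8,9]=3  [7,8,9]=1
  size 4 → [2,7,8,9]=4  [6,7,8,9]=1
  size 5 → [2,6,7,8,9]=5  [5,6,7,8,9]=1
  size 6 → [2,5,6,7,8,9]=6  [4,5,6,7,8,9]=1
  size 7 → [2,4,5,6,7,8,9]=7  [3,4,5,6,7,8,9]=1
  size 8 → [1,3,4,5,6,7,8,9]=1  [2,3,4,5,6,7,8,9]=8
  first=0(s) contributes 9
  first=1(q) contributes 8
|[w]| = 17

17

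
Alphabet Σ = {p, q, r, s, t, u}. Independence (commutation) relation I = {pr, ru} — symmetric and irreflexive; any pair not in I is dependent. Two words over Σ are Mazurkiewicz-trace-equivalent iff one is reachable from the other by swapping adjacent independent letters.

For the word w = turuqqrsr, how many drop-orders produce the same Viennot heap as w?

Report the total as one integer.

drop 0:t onto floor
drop 1:u onto {0:t}
drop 2:r onto {0:t}
drop 3:u onto {1:u}
drop 4:q onto {2:r, 3:u}
drop 5:q onto {4:q}
drop 6:r onto {5:q}
drop 7:s onto {6:r}
drop 8:r onto {7:s}
ground layer = {0:t}
drop-orders for the pieces not yet dropped (sum over which currently-grounded one goes next):
  1 to go: {8} 1
  2 to go: {7,8} 1
  3 to go: {6,7,8} 1
  4 to go: {5,6,7,8} 1
  5 to go: {4,5,6,7,8} 1
  6 to go: {2,4,5,6,7,8} 1  {3,4,5,6,7,8} 1
  7 to go: {1,3,4,5,6,7,8} 1  {2,3,4,5,6,7,8} 2
  if 0:t drops first: 3 orders

3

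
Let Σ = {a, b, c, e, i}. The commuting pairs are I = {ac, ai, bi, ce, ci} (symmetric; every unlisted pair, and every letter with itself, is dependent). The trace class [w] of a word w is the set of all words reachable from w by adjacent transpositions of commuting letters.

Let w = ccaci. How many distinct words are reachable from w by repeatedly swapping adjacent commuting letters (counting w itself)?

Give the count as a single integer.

20

drop 0:c onto floor
drop 1:c onto {0:c}
drop 2:a onto floor
drop 3:c onto {1:c}
drop 4:i onto floor
ground layer = {0:c, 2:a, 4:i}
drop-orders for the pieces not yet dropped (sum over which currently-grounded one goes next):
  1 to go: {2} 1  {3} 1  {4} 1
  2 to go: {1,3} 1  {2,3} 2  {2,4} 2  {3,4} 2
  3 to go: {0,1,3} 1  {1,2,3} 3  {1,3,4} 3  {2,3,4} 6
  if 0:c drops first: 12 orders
  if 2:a drops first: 4 orders
  if 4:i drops first: 4 orders
heap linearizations: 20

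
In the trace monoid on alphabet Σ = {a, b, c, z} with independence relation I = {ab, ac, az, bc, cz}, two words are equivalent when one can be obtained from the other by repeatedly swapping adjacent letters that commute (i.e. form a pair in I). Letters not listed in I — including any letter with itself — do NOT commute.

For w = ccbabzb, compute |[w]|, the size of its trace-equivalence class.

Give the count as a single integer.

105

#0=c has no predecessor
#1=c depends on [0:c]
#2=b has no predecessor
#3=a has no predecessor
#4=b depends on [2:b]
#5=z depends on [4:b]
#6=b depends on [5:z]
sources: [0:c, 2:b, 3:a]
N(rest) = Σ N(rest − s) over sources s of rest; N(one piece) = 1:
  size 1 → [1]=1  [3]=1  [6]=1
  size 2 → [0,1]=1  [1,3]=2  [1,6]=2  [3,6]=2  [5,6]=1
  size 3 → [0,1,3]=3  [0,1,6]=3  [1,3,6]=6  [1,5,6]=3  [3,5,6]=3  [4,5,6]=1
  size 4 → [0,1,3,6]=12  [0,1,5,6]=6  [1,3,5,6]=12  [1,4,5,6]=4  [2,4,5,6]=1  [3,4,5,6]=4
  size 5 → [0,1,3,5,6]=30  [0,1,4,5,6]=10  [1,2,4,5,6]=5  [1,3,4,5,6]=20  [2,3,4,5,6]=5
  first=0(c) contributes 30
  first=2(b) contributes 60
  first=3(a) contributes 15
|[w]| = 105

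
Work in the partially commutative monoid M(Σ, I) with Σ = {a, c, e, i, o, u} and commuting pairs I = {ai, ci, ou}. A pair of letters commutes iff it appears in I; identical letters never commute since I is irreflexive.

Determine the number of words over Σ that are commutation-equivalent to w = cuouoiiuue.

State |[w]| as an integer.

6

0(c) covers ∅
1(u) covers 0:c
2(o) covers 0:c
3(u) covers 1:u
4(o) covers 2:o
5(i) covers 3:u, 4:o
6(i) covers 5:i
7(u) covers 6:i
8(u) covers 7:u
9(e) covers 8:u
floor of heap: 0:c
completions by unplaced set U, small U first (add the entries for U minus each lowest piece of U):
  |U|=1: {9}:1
  |U|=2: {8,9}:1
  |U|=3: {7,8,9}:1
  |U|=4: {6,7,8,9}:1
  |U|=5: {5,6,7,8,9}:1
  |U|=6: {3,5,6,7,8,9}:1  {4,5,6,7,8,9}:1
  |U|=7: {1,3,5,6,7,8,9}:1  {2,4,5,6,7,8,9}:1  {3,4,5,6,7,8,9}:2
  |U|=8: {1,3,4,5,6,7,8,9}:3  {2,3,4,5,6,7,8,9}:3
  start at 0(c): 6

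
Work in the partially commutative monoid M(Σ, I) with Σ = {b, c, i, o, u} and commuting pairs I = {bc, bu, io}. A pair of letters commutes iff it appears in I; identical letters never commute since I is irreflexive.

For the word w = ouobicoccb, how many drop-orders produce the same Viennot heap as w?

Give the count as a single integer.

piece 0:o — minimal
piece 1:u rests on {0:o}
piece 2:o rests on {1:u}
piece 3:b rests on {2:o}
piece 4:i rests on {3:b}
piece 5:c rests on {4:i}
piece 6:o rests on {5:c}
piece 7:c rests on {6:o}
piece 8:c rests on {7:c}
piece 9:b rests on {6:o}
minimal pieces: {0:o}
ways to finish when only these pieces remain (= sum over removing one remaining piece with nothing left below it):
  1 left: {8}→1  {9}→1
  2 left: {7,8}→1  {8,9}→2
  3 left: {7,8,9}→3
  4 left: {6,7,8,9}→3
  5 left: {5,6,7,8,9}→3
  6 left: {4,5,6,7,8,9}→3
  7 left: {3,4,5,6,7,8,9}→3
  8 left: {2,3,4,5,6,7,8,9}→3
  placing 0:o first → 3 extensions

3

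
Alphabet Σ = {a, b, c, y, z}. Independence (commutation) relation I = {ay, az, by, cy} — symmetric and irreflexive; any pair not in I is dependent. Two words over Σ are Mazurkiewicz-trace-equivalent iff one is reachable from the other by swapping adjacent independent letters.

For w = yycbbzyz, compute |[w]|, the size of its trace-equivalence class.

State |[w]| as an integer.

#0=y has no predecessor
#1=y depends on [0:y]
#2=c has no predecessor
#3=b depends on [2:c]
#4=b depends on [3:b]
#5=z depends on [1:y, 4:b]
#6=y depends on [5:z]
#7=z depends on [6:y]
sources: [0:y, 2:c]
N(rest) = Σ N(rest − s) over sources s of rest; N(one piece) = 1:
  size 1 → [7]=1
  size 2 → [6,7]=1
  size 3 → [5,6,7]=1
  size 4 → [1,5,6,7]=1  [4,5,6,7]=1
  size 5 → [0,1,5,6,7]=1  [1,4,5,6,7]=2  [3,4,5,6,7]=1
  size 6 → [0,1,4,5,6,7]=3  [1,3,4,5,6,7]=3  [2,3,4,5,6,7]=1
  first=0(y) contributes 4
  first=2(c) contributes 6
|[w]| = 10

10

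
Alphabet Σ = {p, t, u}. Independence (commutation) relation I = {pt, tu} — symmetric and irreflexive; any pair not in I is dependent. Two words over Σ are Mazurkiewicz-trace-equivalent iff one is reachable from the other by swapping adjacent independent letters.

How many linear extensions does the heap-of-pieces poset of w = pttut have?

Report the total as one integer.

10

#0=p has no predecessor
#1=t has no predecessor
#2=t depends on [1:t]
#3=u depends on [0:p]
#4=t depends on [2:t]
sources: [0:p, 1:t]
N(rest) = Σ N(rest − s) over sources s of rest; N(one piece) = 1:
  size 1 → [3]=1  [4]=1
  size 2 → [0,3]=1  [2,4]=1  [3,4]=2
  size 3 → [0,3,4]=3  [1,2,4]=1  [2,3,4]=3
  first=0(p) contributes 4
  first=1(t) contributes 6
|[w]| = 10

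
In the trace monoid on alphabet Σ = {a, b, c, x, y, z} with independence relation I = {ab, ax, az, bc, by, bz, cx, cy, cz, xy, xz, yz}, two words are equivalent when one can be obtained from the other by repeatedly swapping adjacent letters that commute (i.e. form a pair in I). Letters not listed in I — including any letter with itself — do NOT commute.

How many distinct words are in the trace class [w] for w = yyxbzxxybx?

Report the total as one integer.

piece 0:y — minimal
piece 1:y rests on {0:y}
piece 2:x — minimal
piece 3:b rests on {2:x}
piece 4:z — minimal
piece 5:x rests on {3:b}
piece 6:x rests on {5:x}
piece 7:y rests on {1:y}
piece 8:b rests on {6:x}
piece 9:x rests on {8:b}
minimal pieces: {0:y, 2:x, 4:z}
ways to finish when only these pieces remain (= sum over removing one remaining piece with nothing left below it):
  1 left: {4}→1  {7}→1  {9}→1
  2 left: {1,7}→1  {4,7}→2  {4,9}→2  {7,9}→2  {8,9}→1
  3 left: {0,1,7}→1  {1,4,7}→3  {1,7,9}→3  {4,7,9}→6  {4,8,9}→3  {6,8,9}→1  {7,8,9}→3
  4 left: {0,1,4,7}→4  {0,1,7,9}→4  {1,4,7,9}→12  {1,7,8,9}→6  {4,6,8,9}→4  {4,7,8,9}→12  {5,6,8,9}→1  {6,7,8,9}→4
  5 left: {0,1,4,7,9}→20  {0,1,7,8,9}→10  {1,4,7,8,9}→30  {1,6,7,8,9}→10  {3,5,6,8,9}→1  {4,5,6,8,9}→5  {4,6,7,8,9}→20  {5,6,7,8,9}→5
  6 left: {0,1,4,7,8,9}→60  {0,1,6,7,8,9}→20  {1,4,6,7,8,9}→60  {1,5,6,7,8,9}→15  {2,3,5,6,8,9}→1  {3,4,5,6,8,9}→6  {3,5,6,7,8,9}→6  {4,5,6,7,8,9}→30
  7 left: {0,1,4,6,7,8,9}→140  {0,1,5,6,7,8,9}→35  {1,3,5,6,7,8,9}→21  {1,4,5,6,7,8,9}→105  {2,3,4,5,6,8,9}→7  {2,3,5,6,7,8,9}→7  {3,4,5,6,7,8,9}→42
  8 left: {0,1,3,5,6,7,8,9}→56  {0,1,4,5,6,7,8,9}→280  {1,2,3,5,6,7,8,9}→28  {1,3,4,5,6,7,8,9}→168  {2,3,4,5,6,7,8,9}→56
  placing 0:y first → 252 extensions
  placing 2:x first → 504 extensions
  placing 4:z first → 84 extensions
total linear extensions = 840

840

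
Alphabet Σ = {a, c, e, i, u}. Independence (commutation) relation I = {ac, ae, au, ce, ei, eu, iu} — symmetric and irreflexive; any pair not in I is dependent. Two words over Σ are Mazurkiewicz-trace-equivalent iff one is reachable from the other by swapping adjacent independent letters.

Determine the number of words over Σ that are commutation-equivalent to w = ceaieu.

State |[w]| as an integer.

75

drop 0:c onto floor
drop 1:e onto floor
drop 2:a onto floor
drop 3:i onto {0:c, 2:a}
drop 4:e onto {1:e}
drop 5:u onto {0:c}
ground layer = {0:c, 1:e, 2:a}
drop-orders for the pieces not yet dropped (sum over which currently-grounded one goes next):
  1 to go: {3} 1  {4} 1  {5} 1
  2 to go: {1,4} 1  {2,3} 1  {3,4} 2  {3,5} 2  {4,5} 2
  3 to go: {0,3,5} 2  {1,3,4} 3  {1,4,5} 3  {2,3,4} 3  {2,3,5} 3  {3,4,5} 6
  4 to go: {0,2,3,5} 5  {0,3,4,5} 8  {1,2,3,4} 6  {1,3,4,5} 12  {2,3,4,5} 12
  if 0:c drops first: 30 orders
  if 1:e drops first: 25 orders
  if 2:a drops first: 20 orders
heap linearizations: 75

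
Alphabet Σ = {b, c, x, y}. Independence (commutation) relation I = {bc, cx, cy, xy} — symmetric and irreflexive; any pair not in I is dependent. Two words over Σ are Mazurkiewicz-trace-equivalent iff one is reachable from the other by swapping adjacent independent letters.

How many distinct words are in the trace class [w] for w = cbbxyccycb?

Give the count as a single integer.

630

drop 0:c onto floor
drop 1:b onto floor
drop 2:b onto {1:b}
drop 3:x onto {2:b}
drop 4:y onto {2:b}
drop 5:c onto {0:c}
drop 6:c onto {5:c}
drop 7:y onto {4:y}
drop 8:c onto {6:c}
drop 9:b onto {3:x, 7:y}
ground layer = {0:c, 1:b}
drop-orders for the pieces not yet dropped (sum over which currently-grounded one goes next):
  1 to go: {8} 1  {9} 1
  2 to go: {3,9} 1  {6,8} 1  {7,9} 1  {8,9} 2
  3 to go: {3,7,9} 2  {3,8,9} 3  {4,7,9} 1  {5,6,8} 1  {6,8,9} 3  {7,8,9} 3
  4 to go: {0,5,6,8} 1  {3,4,7,9} 3  {3,6,8,9} 6  {3,7,8,9} 8  {4,7,8,9} 4  {5,6,8,9} 4  {6,7,8,9} 6
  5 to go: {0,5,6,8,9} 5  {2,3,4,7,9} 3  {3,4,7,8,9} 15  {3,5,6,8,9} 10  {3,6,7,8,9} 20  {4,6,7,8,9} 10  {5,6,7,8,9} 10
  6 to go: {0,3,5,6,8,9} 15  {0,5,6,7,8,9} 15  {1,2,3,4,7,9} 3  {2,3,4,7,8,9} 18  {3,4,6,7,8,9} 45  {3,5,6,7,8,9} 40  {4,5,6,7,8,9} 20
  7 to go: {0,3,5,6,7,8,9} 70  {0,4,5,6,7,8,9} 35  {1,2,3,4,7,8,9} 21  {2,3,4,6,7,8,9} 63  {3,4,5,6,7,8,9} 105
  8 to go: {0,3,4,5,6,7,8,9} 210  {1,2,3,4,6,7,8,9} 84  {2,3,4,5,6,7,8,9} 168
  if 0:c drops first: 252 orders
  if 1:b drops first: 378 orders
heap linearizations: 630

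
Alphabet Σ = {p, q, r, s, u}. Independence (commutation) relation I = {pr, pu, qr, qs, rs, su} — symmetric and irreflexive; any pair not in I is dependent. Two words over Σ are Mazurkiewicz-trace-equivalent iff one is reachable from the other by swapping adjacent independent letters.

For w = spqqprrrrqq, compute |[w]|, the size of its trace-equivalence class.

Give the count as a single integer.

0(s) covers ∅
1(p) covers 0:s
2(q) covers 1:p
3(q) covers 2:q
4(p) covers 3:q
5(r) covers ∅
6(r) covers 5:r
7(r) covers 6:r
8(r) covers 7:r
9(q) covers 4:p
10(q) covers 9:q
floor of heap: 0:s, 5:r
completions by unplaced set U, small U first (add the entries for U minus each lowest piece of U):
  |U|=1: {8}:1  {10}:1
  |U|=2: {7,8}:1  {8,10}:2  {9,10}:1
  |U|=3: {4,9,10}:1  {6,7,8}:1  {7,8,10}:3  {8,9,10}:3
  |U|=4: {3,4,9,10}:1  {4,8,9,10}:4  {5,6,7,8}:1  {6,7,8,10}:4  {7,8,9,10}:6
  |U|=5: {2,3,4,9,10}:1  {3,4,8,9,10}:5  {4,7,8,9,10}:10  {5,6,7,8,10}:5  {6,7,8,9,10}:10
  |U|=6: {1,2,3,4,9,10}:1  {2,3,4,8,9,10}:6  {3,4,7,8,9,10}:15  {4,6,7,8,9,10}:20  {5,6,7,8,9,10}:15
  |U|=7: {0,1,2,3,4,9,10}:1  {1,2,3,4,8,9,10}:7  {2,3,4,7,8,9,10}:21  {3,4,6,7,8,9,10}:35  {4,5,6,7,8,9,10}:35
  |U|=8: {0,1,2,3,4,8,9,10}:8  {1,2,3,4,7,8,9,10}:28  {2,3,4,6,7,8,9,10}:56  {3,4,5,6,7,8,9,10}:70
  |U|=9: {0,1,2,3,4,7,8,9,10}:36  {1,2,3,4,6,7,8,9,10}:84  {2,3,4,5,6,7,8,9,10}:126
  start at 0(s): 210
  start at 5(r): 120
sum over floor = 330

330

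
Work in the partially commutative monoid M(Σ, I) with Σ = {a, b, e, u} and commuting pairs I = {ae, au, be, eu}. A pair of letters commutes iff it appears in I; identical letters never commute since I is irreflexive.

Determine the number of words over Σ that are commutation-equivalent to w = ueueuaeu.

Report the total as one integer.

drop 0:u onto floor
drop 1:e onto floor
drop 2:u onto {0:u}
drop 3:e onto {1:e}
drop 4:u onto {2:u}
drop 5:a onto floor
drop 6:e onto {3:e}
drop 7:u onto {4:u}
ground layer = {0:u, 1:e, 5:a}
drop-orders for the pieces not yet dropped (sum over which currently-grounded one goes next):
  1 to go: {5} 1  {6} 1  {7} 1
  2 to go: {3,6} 1  {4,7} 1  {5,6} 2  {5,7} 2  {6,7} 2
  3 to go: {1,3,6} 1  {2,4,7} 1  {3,5,6} 3  {3,6,7} 3  {4,5,7} 3  {4,6,7} 3  {5,6,7} 6
  4 to go: {0,2,4,7} 1  {1,3,5,6} 4  {1,3,6,7} 4  {2,4,5,7} 4  {2,4,6,7} 4  {3,4,6,7} 6  {3,5,6,7} 12  {4,5,6,7} 12
  5 to go: {0,2,4,5,7} 5  {0,2,4,6,7} 5  {1,3,4,6,7} 10  {1,3,5,6,7} 20  {2,3,4,6,7} 10  {2,4,5,6,7} 20  {3,4,5,6,7} 30
  6 to go: {0,2,3,4,6,7} 15  {0,2,4,5,6,7} 30  {1,2,3,4,6,7} 20  {1,3,4,5,6,7} 60  {2,3,4,5,6,7} 60
  if 0:u drops first: 140 orders
  if 1:e drops first: 105 orders
  if 5:a drops first: 35 orders
heap linearizations: 280

280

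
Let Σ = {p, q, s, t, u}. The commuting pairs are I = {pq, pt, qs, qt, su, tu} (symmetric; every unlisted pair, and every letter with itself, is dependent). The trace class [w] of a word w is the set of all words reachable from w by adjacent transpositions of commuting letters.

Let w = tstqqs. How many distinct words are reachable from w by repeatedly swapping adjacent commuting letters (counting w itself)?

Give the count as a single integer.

#0=t has no predecessor
#1=s depends on [0:t]
#2=t depends on [1:s]
#3=q has no predecessor
#4=q depends on [3:q]
#5=s depends on [2:t]
sources: [0:t, 3:q]
N(rest) = Σ N(rest − s) over sources s of rest; N(one piece) = 1:
  size 1 → [4]=1  [5]=1
  size 2 → [2,5]=1  [3,4]=1  [4,5]=2
  size 3 → [1,2,5]=1  [2,4,5]=3  [3,4,5]=3
  size 4 → [0,1,2,5]=1  [1,2,4,5]=4  [2,3,4,5]=6
  first=0(t) contributes 10
  first=3(q) contributes 5
|[w]| = 15

15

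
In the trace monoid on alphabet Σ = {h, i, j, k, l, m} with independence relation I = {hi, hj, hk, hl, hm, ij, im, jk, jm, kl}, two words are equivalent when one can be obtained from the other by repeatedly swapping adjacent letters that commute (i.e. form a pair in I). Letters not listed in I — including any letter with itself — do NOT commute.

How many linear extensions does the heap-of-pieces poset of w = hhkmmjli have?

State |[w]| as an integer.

piece 0:h — minimal
piece 1:h rests on {0:h}
piece 2:k — minimal
piece 3:m rests on {2:k}
piece 4:m rests on {3:m}
piece 5:j — minimal
piece 6:l rests on {4:m, 5:j}
piece 7:i rests on {6:l}
minimal pieces: {0:h, 2:k, 5:j}
ways to finish when only these pieces remain (= sum over removing one remaining piece with nothing left below it):
  1 left: {1}→1  {7}→1
  2 left: {0,1}→1  {1,7}→2  {6,7}→1
  3 left: {0,1,7}→3  {1,6,7}→3  {4,6,7}→1  {5,6,7}→1
  4 left: {0,1,6,7}→6  {1,4,6,7}→4  {1,5,6,7}→4  {3,4,6,7}→1  {4,5,6,7}→2
  5 left: {0,1,4,6,7}→10  {0,1,5,6,7}→10  {1,3,4,6,7}→5  {1,4,5,6,7}→10  {2,3,4,6,7}→1  {3,4,5,6,7}→3
  6 left: {0,1,3,4,6,7}→15  {0,1,4,5,6,7}→30  {1,2,3,4,6,7}→6  {1,3,4,5,6,7}→18  {2,3,4,5,6,7}→4
  placing 0:h first → 28 extensions
  placing 2:k first → 63 extensions
  placing 5:j first → 21 extensions
total linear extensions = 112

112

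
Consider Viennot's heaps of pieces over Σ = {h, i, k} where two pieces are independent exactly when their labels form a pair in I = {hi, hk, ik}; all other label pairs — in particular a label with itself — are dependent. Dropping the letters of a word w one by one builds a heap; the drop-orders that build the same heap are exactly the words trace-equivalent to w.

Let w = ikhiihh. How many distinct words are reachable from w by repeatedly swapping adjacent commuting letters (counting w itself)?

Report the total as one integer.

drop 0:i onto floor
drop 1:k onto floor
drop 2:h onto floor
drop 3:i onto {0:i}
drop 4:i onto {3:i}
drop 5:h onto {2:h}
drop 6:h onto {5:h}
ground layer = {0:i, 1:k, 2:h}
drop-orders for the pieces not yet dropped (sum over which currently-grounded one goes next):
  1 to go: {1} 1  {4} 1  {6} 1
  2 to go: {1,4} 2  {1,6} 2  {3,4} 1  {4,6} 2  {5,6} 1
  3 to go: {0,3,4} 1  {1,3,4} 3  {1,4,6} 6  {1,5,6} 3  {2,5,6} 1  {3,4,6} 3  {4,5,6} 3
  4 to go: {0,1,3,4} 4  {0,3,4,6} 4  {1,2,5,6} 4  {1,3,4,6} 12  {1,4,5,6} 12  {2,4,5,6} 4  {3,4,5,6} 6
  5 to go: {0,1,3,4,6} 20  {0,3,4,5,6} 10  {1,2,4,5,6} 20  {1,3,4,5,6} 30  {2,3,4,5,6} 10
  if 0:i drops first: 60 orders
  if 1:k drops first: 20 orders
  if 2:h drops first: 60 orders
heap linearizations: 140

140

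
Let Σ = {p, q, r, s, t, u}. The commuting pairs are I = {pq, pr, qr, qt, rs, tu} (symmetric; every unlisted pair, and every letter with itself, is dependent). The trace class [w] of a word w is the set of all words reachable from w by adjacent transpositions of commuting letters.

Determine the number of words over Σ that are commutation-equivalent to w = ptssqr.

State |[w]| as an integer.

#0=p has no predecessor
#1=t depends on [0:p]
#2=s depends on [1:t]
#3=s depends on [2:s]
#4=q depends on [3:s]
#5=r depends on [1:t]
sources: [0:p]
N(rest) = Σ N(rest − s) over sources s of rest; N(one piece) = 1:
  size 1 → [4]=1  [5]=1
  size 2 → [3,4]=1  [4,5]=2
  size 3 → [2,3,4]=1  [3,4,5]=3
  size 4 → [2,3,4,5]=4
  first=0(p) contributes 4

4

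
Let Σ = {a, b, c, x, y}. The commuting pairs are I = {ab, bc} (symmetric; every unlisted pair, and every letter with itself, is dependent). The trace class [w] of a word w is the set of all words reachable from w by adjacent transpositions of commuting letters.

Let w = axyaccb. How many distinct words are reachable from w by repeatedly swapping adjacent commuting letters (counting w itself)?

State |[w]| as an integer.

0(a) covers ∅
1(x) covers 0:a
2(y) covers 1:x
3(a) covers 2:y
4(c) covers 3:a
5(c) covers 4:c
6(b) covers 2:y
floor of heap: 0:a
completions by unplaced set U, small U first (add the entries for U minus each lowest piece of U):
  |U|=1: {5}:1  {6}:1
  |U|=2: {4,5}:1  {5,6}:2
  |U|=3: {3,4,5}:1  {4,5,6}:3
  |U|=4: {3,4,5,6}:4
  |U|=5: {2,3,4,5,6}:4
  start at 0(a): 4

4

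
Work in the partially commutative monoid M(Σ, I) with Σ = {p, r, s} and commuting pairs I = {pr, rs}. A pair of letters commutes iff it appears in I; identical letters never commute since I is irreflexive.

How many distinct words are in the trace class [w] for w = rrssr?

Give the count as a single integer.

0(r) covers ∅
1(r) covers 0:r
2(s) covers ∅
3(s) covers 2:s
4(r) covers 1:r
floor of heap: 0:r, 2:s
completions by unplaced set U, small U first (add the entries for U minus each lowest piece of U):
  |U|=1: {3}:1  {4}:1
  |U|=2: {1,4}:1  {2,3}:1  {3,4}:2
  |U|=3: {0,1,4}:1  {1,3,4}:3  {2,3,4}:3
  start at 0(r): 6
  start at 2(s): 4
sum over floor = 10

10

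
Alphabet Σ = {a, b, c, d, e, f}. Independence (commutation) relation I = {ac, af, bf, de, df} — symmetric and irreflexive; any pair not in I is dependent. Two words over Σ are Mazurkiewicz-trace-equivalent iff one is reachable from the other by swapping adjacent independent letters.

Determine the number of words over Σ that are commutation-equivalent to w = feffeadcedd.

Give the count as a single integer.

drop 0:f onto floor
drop 1:e onto {0:f}
drop 2:f onto {1:e}
drop 3:f onto {2:f}
drop 4:e onto {3:f}
drop 5:a onto {4:e}
drop 6:d onto {5:a}
drop 7:c onto {6:d}
drop 8:e onto {7:c}
drop 9:d onto {7:c}
drop 10:d onto {9:d}
ground layer = {0:f}
drop-orders for the pieces not yet dropped (sum over which currently-grounded one goes next):
  1 to go: {8} 1  {10} 1
  2 to go: {8,10} 2  {9,10} 1
  3 to go: {8,9,10} 3
  4 to go: {7,8,9,10} 3
  5 to go: {6,7,8,9,10} 3
  6 to go: {5,6,7,8,9,10} 3
  7 to go: {4,5,6,7,8,9,10} 3
  8 to go: {3,4,5,6,7,8,9,10} 3
  9 to go: {2,3,4,5,6,7,8,9,10} 3
  if 0:f drops first: 3 orders

3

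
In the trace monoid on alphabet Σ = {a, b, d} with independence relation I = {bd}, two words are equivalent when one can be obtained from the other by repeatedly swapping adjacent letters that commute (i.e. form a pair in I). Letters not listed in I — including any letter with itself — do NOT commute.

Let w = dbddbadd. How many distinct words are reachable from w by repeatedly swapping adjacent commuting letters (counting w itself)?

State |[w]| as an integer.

drop 0:d onto floor
drop 1:b onto floor
drop 2:d onto {0:d}
drop 3:d onto {2:d}
drop 4:b onto {1:b}
drop 5:a onto {3:d, 4:b}
drop 6:d onto {5:a}
drop 7:d onto {6:d}
ground layer = {0:d, 1:b}
drop-orders for the pieces not yet dropped (sum over which currently-grounded one goes next):
  1 to go: {7} 1
  2 to go: {6,7} 1
  3 to go: {5,6,7} 1
  4 to go: {3,5,6,7} 1  {4,5,6,7} 1
  5 to go: {1,4,5,6,7} 1  {2,3,5,6,7} 1  {3,4,5,6,7} 2
  6 to go: {0,2,3,5,6,7} 1  {1,3,4,5,6,7} 3  {2,3,4,5,6,7} 3
  if 0:d drops first: 6 orders
  if 1:b drops first: 4 orders
heap linearizations: 10

10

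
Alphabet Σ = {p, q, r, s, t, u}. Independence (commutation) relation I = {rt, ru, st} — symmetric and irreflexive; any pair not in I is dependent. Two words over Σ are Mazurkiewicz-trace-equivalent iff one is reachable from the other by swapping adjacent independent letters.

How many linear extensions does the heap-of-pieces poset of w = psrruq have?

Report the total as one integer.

#0=p has no predecessor
#1=s depends on [0:p]
#2=r depends on [1:s]
#3=r depends on [2:r]
#4=u depends on [1:s]
#5=q depends on [3:r, 4:u]
sources: [0:p]
N(rest) = Σ N(rest − s) over sources s of rest; N(one piece) = 1:
  size 1 → [5]=1
  size 2 → [3,5]=1  [4,5]=1
  size 3 → [2,3,5]=1  [3,4,5]=2
  size 4 → [2,3,4,5]=3
  first=0(p) contributes 3

3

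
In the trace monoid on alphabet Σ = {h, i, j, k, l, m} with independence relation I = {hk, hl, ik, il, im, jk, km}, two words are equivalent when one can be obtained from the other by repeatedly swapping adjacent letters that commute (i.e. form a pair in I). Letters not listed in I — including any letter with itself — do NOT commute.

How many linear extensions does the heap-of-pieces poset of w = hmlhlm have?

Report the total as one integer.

3

0(h) covers ∅
1(m) covers 0:h
2(l) covers 1:m
3(h) covers 1:m
4(l) covers 2:l
5(m) covers 3:h, 4:l
floor of heap: 0:h
completions by unplaced set U, small U first (add the entries for U minus each lowest piece of U):
  |U|=1: {5}:1
  |U|=2: {3,5}:1  {4,5}:1
  |U|=3: {2,4,5}:1  {3,4,5}:2
  |U|=4: {2,3,4,5}:3
  start at 0(h): 3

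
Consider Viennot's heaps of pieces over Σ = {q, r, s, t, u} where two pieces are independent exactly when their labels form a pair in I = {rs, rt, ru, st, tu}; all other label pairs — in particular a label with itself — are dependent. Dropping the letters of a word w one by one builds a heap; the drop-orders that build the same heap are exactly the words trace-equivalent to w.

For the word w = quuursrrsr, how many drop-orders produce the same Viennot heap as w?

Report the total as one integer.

126

drop 0:q onto floor
drop 1:u onto {0:q}
drop 2:u onto {1:u}
drop 3:u onto {2:u}
drop 4:r onto {0:q}
drop 5:s onto {3:u}
drop 6:r onto {4:r}
drop 7:r onto {6:r}
drop 8:s onto {5:s}
drop 9:r onto {7:r}
ground layer = {0:q}
drop-orders for the pieces not yet dropped (sum over which currently-grounded one goes next):
  1 to go: {8} 1  {9} 1
  2 to go: {5,8} 1  {7,9} 1  {8,9} 2
  3 to go: {3,5,8} 1  {5,8,9} 3  {6,7,9} 1  {7,8,9} 3
  4 to go: {2,3,5,8} 1  {3,5,8,9} 4  {4,6,7,9} 1  {5,7,8,9} 6  {6,7,8,9} 4
  5 to go: {1,2,3,5,8} 1  {2,3,5,8,9} 5  {3,5,7,8,9} 10  {4,6,7,8,9} 5  {5,6,7,8,9} 10
  6 to go: {1,2,3,5,8,9} 6  {2,3,5,7,8,9} 15  {3,5,6,7,8,9} 20  {4,5,6,7,8,9} 15
  7 to go: {1,2,3,5,7,8,9} 21  {2,3,5,6,7,8,9} 35  {3,4,5,6,7,8,9} 35
  8 to go: {1,2,3,5,6,7,8,9} 56  {2,3,4,5,6,7,8,9} 70
  if 0:q drops first: 126 orders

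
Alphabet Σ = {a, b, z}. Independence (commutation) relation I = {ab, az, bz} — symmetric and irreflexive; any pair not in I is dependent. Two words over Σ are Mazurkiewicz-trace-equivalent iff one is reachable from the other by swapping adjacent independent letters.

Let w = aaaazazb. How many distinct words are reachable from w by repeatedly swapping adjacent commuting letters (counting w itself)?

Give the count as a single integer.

piece 0:a — minimal
piece 1:a rests on {0:a}
piece 2:a rests on {1:a}
piece 3:a rests on {2:a}
piece 4:z — minimal
piece 5:a rests on {3:a}
piece 6:z rests on {4:z}
piece 7:b — minimal
minimal pieces: {0:a, 4:z, 7:b}
ways to finish when only these pieces remain (= sum over removing one remaining piece with nothing left below it):
  1 left: {5}→1  {6}→1  {7}→1
  2 left: {3,5}→1  {4,6}→1  {5,6}→2  {5,7}→2  {6,7}→2
  3 left: {2,3,5}→1  {3,5,6}→3  {3,5,7}→3  {4,5,6}→3  {4,6,7}→3  {5,6,7}→6
  4 left: {1,2,3,5}→1  {2,3,5,6}→4  {2,3,5,7}→4  {3,4,5,6}→6  {3,5,6,7}→12  {4,5,6,7}→12
  5 left: {0,1,2,3,5}→1  {1,2,3,5,6}→5  {1,2,3,5,7}→5  {2,3,4,5,6}→10  {2,3,5,6,7}→20  {3,4,5,6,7}→30
  6 left: {0,1,2,3,5,6}→6  {0,1,2,3,5,7}→6  {1,2,3,4,5,6}→15  {1,2,3,5,6,7}→30  {2,3,4,5,6,7}→60
  placing 0:a first → 105 extensions
  placing 4:z first → 42 extensions
  placing 7:b first → 21 extensions
total linear extensions = 168

168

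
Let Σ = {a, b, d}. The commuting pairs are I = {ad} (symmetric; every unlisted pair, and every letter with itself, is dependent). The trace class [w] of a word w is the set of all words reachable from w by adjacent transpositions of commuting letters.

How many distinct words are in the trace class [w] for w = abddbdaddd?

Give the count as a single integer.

0(a) covers ∅
1(b) covers 0:a
2(d) covers 1:b
3(d) covers 2:d
4(b) covers 3:d
5(d) covers 4:b
6(a) covers 4:b
7(d) covers 5:d
8(d) covers 7:d
9(d) covers 8:d
floor of heap: 0:a
completions by unplaced set U, small U first (add the entries for U minus each lowest piece of U):
  |U|=1: {6}:1  {9}:1
  |U|=2: {6,9}:2  {8,9}:1
  |U|=3: {6,8,9}:3  {7,8,9}:1
  |U|=4: {5,7,8,9}:1  {6,7,8,9}:4
  |U|=5: {5,6,7,8,9}:5
  |U|=6: {4,5,6,7,8,9}:5
  |U|=7: {3,4,5,6,7,8,9}:5
  |U|=8: {2,3,4,5,6,7,8,9}:5
  start at 0(a): 5

5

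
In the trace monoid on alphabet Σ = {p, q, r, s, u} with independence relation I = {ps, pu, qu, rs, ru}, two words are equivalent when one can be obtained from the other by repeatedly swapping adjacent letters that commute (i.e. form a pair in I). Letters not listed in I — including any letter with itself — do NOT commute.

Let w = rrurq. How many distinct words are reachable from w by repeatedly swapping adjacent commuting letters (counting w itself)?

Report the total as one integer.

#0=r has no predecessor
#1=r depends on [0:r]
#2=u has no predecessor
#3=r depends on [1:r]
#4=q depends on [3:r]
sources: [0:r, 2:u]
N(rest) = Σ N(rest − s) over sources s of rest; N(one piece) = 1:
  size 1 → [2]=1  [4]=1
  size 2 → [2,4]=2  [3,4]=1
  size 3 → [1,3,4]=1  [2,3,4]=3
  first=0(r) contributes 4
  first=2(u) contributes 1
|[w]| = 5

5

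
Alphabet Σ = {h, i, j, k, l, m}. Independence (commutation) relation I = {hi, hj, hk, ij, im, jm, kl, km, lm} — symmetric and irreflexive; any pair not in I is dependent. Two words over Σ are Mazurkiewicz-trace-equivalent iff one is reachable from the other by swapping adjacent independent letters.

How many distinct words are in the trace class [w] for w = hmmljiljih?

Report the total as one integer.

0(h) covers ∅
1(m) covers 0:h
2(m) covers 1:m
3(l) covers 0:h
4(j) covers 3:l
5(i) covers 3:l
6(l) covers 4:j, 5:i
7(j) covers 6:l
8(i) covers 6:l
9(h) covers 2:m, 6:l
floor of heap: 0:h
completions by unplaced set U, small U first (add the entries for U minus each lowest piece of U):
  |U|=1: {7}:1  {8}:1  {9}:1
  |U|=2: {2,9}:1  {7,8}:2  {7,9}:2  {8,9}:2
  |U|=3: {1,2,9}:1  {2,7,9}:3  {2,8,9}:3  {7,8,9}:6
  |U|=4: {1,2,7,9}:4  {1,2,8,9}:4  {2,7,8,9}:12  {6,7,8,9}:6
  |U|=5: {1,2,7,8,9}:20  {2,6,7,8,9}:18  {4,6,7,8,9}:6  {5,6,7,8,9}:6
  |U|=6: {1,2,6,7,8,9}:38  {2,4,6,7,8,9}:24  {2,5,6,7,8,9}:24  {4,5,6,7,8,9}:12
  |U|=7: {1,2,4,6,7,8,9}:62  {1,2,5,6,7,8,9}:62  {2,4,5,6,7,8,9}:60  {3,4,5,6,7,8,9}:12
  |U|=8: {1,2,4,5,6,7,8,9}:184  {2,3,4,5,6,7,8,9}:72
  start at 0(h): 256

256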